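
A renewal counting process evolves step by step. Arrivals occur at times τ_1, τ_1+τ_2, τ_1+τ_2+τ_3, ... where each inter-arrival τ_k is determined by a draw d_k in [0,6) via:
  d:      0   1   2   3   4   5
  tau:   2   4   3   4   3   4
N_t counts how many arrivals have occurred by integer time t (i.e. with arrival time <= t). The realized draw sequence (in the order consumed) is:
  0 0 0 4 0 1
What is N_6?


draw d_1=0: τ_1=2, arrival time A_1=2
draw d_2=0: τ_2=2, arrival time A_2=4
draw d_3=0: τ_3=2, arrival time A_3=6
draw d_4=4: τ_4=3, arrival time A_4=9
draw d_5=0: τ_5=2, arrival time A_5=11
draw d_6=1: τ_6=4, arrival time A_6=15
N_t over t=0..6: 0:0 1:0 2:1 3:1 4:2 5:2 6:3

3


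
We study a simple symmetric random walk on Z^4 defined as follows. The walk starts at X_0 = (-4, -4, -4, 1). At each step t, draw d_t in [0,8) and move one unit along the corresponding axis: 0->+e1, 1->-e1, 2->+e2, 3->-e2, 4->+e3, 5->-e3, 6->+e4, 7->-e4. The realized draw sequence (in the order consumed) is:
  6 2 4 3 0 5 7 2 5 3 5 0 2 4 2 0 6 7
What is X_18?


t=0: X=(-4, -4, -4, 1), d=6 → +e4, X_1=(-4, -4, -4, 2)
t=1: X=(-4, -4, -4, 2), d=2 → +e2, X_2=(-4, -3, -4, 2)
t=2: X=(-4, -3, -4, 2), d=4 → +e3, X_3=(-4, -3, -3, 2)
t=3: X=(-4, -3, -3, 2), d=3 → -e2, X_4=(-4, -4, -3, 2)
t=4: X=(-4, -4, -3, 2), d=0 → +e1, X_5=(-3, -4, -3, 2)
t=5: X=(-3, -4, -3, 2), d=5 → -e3, X_6=(-3, -4, -4, 2)
t=6: X=(-3, -4, -4, 2), d=7 → -e4, X_7=(-3, -4, -4, 1)
t=7: X=(-3, -4, -4, 1), d=2 → +e2, X_8=(-3, -3, -4, 1)
t=8: X=(-3, -3, -4, 1), d=5 → -e3, X_9=(-3, -3, -5, 1)
t=9: X=(-3, -3, -5, 1), d=3 → -e2, X_10=(-3, -4, -5, 1)
t=10: X=(-3, -4, -5, 1), d=5 → -e3, X_11=(-3, -4, -6, 1)
t=11: X=(-3, -4, -6, 1), d=0 → +e1, X_12=(-2, -4, -6, 1)
t=12: X=(-2, -4, -6, 1), d=2 → +e2, X_13=(-2, -3, -6, 1)
t=13: X=(-2, -3, -6, 1), d=4 → +e3, X_14=(-2, -3, -5, 1)
t=14: X=(-2, -3, -5, 1), d=2 → +e2, X_15=(-2, -2, -5, 1)
t=15: X=(-2, -2, -5, 1), d=0 → +e1, X_16=(-1, -2, -5, 1)
t=16: X=(-1, -2, -5, 1), d=6 → +e4, X_17=(-1, -2, -5, 2)
t=17: X=(-1, -2, -5, 2), d=7 → -e4, X_18=(-1, -2, -5, 1)

(-1, -2, -5, 1)


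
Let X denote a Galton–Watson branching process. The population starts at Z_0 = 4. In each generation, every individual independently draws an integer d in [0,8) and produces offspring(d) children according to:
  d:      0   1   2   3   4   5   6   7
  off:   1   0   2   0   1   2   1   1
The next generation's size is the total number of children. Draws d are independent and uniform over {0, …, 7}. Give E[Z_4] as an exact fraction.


Outcome values over d=0..7: [1, 0, 2, 0, 1, 2, 1, 1]
Σy = 8, Σy² = 12, M = 8
μ = 8/8 = 1,  σ² = 12/8 − (1)² = 1/2
E[Z_0] = 4
E[Z_1] = 1·E[Z_0] = 4
E[Z_2] = 1·E[Z_1] = 4
E[Z_3] = 1·E[Z_2] = 4
E[Z_4] = 1·E[Z_3] = 4

4


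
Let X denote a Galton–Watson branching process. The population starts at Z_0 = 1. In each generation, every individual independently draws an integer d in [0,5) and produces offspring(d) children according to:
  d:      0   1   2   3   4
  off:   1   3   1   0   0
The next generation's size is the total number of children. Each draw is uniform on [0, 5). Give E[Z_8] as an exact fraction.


Outcome values over d=0..4: [1, 3, 1, 0, 0]
Σy = 5, Σy² = 11, M = 5
μ = 5/5 = 1,  σ² = 11/5 − (1)² = 6/5
E[Z_0] = 1
E[Z_1] = 1·E[Z_0] = 1
E[Z_2] = 1·E[Z_1] = 1
E[Z_3] = 1·E[Z_2] = 1
E[Z_4] = 1·E[Z_3] = 1
E[Z_5] = 1·E[Z_4] = 1
E[Z_6] = 1·E[Z_5] = 1
E[Z_7] = 1·E[Z_6] = 1
E[Z_8] = 1·E[Z_7] = 1

1


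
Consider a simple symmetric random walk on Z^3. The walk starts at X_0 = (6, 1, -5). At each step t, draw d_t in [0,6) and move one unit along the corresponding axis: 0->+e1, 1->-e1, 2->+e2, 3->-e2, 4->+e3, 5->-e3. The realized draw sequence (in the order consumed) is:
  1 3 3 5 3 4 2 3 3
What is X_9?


t=0: X=(6, 1, -5), d=1 → -e1, X_1=(5, 1, -5)
t=1: X=(5, 1, -5), d=3 → -e2, X_2=(5, 0, -5)
t=2: X=(5, 0, -5), d=3 → -e2, X_3=(5, -1, -5)
t=3: X=(5, -1, -5), d=5 → -e3, X_4=(5, -1, -6)
t=4: X=(5, -1, -6), d=3 → -e2, X_5=(5, -2, -6)
t=5: X=(5, -2, -6), d=4 → +e3, X_6=(5, -2, -5)
t=6: X=(5, -2, -5), d=2 → +e2, X_7=(5, -1, -5)
t=7: X=(5, -1, -5), d=3 → -e2, X_8=(5, -2, -5)
t=8: X=(5, -2, -5), d=3 → -e2, X_9=(5, -3, -5)

(5, -3, -5)


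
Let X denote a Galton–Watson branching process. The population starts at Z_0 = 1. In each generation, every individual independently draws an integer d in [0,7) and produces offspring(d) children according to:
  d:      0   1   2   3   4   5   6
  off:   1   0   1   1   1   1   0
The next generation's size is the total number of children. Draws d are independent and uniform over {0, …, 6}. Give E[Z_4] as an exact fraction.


Outcome values over d=0..6: [1, 0, 1, 1, 1, 1, 0]
Σy = 5, Σy² = 5, M = 7
μ = 5/7 = 5/7,  σ² = 5/7 − (5/7)² = 10/49
E[Z_0] = 1
E[Z_1] = 5/7·E[Z_0] = 5/7
E[Z_2] = 5/7·E[Z_1] = 25/49
E[Z_3] = 5/7·E[Z_2] = 125/343
E[Z_4] = 5/7·E[Z_3] = 625/2401

625/2401


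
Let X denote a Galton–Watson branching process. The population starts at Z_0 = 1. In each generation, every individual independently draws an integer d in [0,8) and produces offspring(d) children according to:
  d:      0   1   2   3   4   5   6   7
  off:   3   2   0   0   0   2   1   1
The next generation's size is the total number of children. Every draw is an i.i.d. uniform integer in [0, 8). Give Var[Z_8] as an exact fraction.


8920882192284495/281474976710656

Outcome values over d=0..7: [3, 2, 0, 0, 0, 2, 1, 1]
Σy = 9, Σy² = 19, M = 8
μ = 9/8 = 9/8,  σ² = 19/8 − (9/8)² = 71/64
V_0 = 0, E_0 = 1
V_1 = 71/64·E_0 + (9/8)²·V_0 = 71/64;  E_1 = 9/8
V_2 = 71/64·E_1 + (9/8)²·V_1 = 10863/4096;  E_2 = 81/64
V_3 = 71/64·E_2 + (9/8)²·V_2 = 1247967/262144;  E_3 = 729/512
V_4 = 71/64·E_3 + (9/8)²·V_3 = 127585935/16777216;  E_4 = 6561/4096
V_5 = 71/64·E_4 + (9/8)²·V_4 = 12242504511/1073741824;  E_5 = 59049/32768
V_6 = 71/64·E_5 + (9/8)²·V_5 = 1129022017263/68719476736;  E_6 = 531441/262144
V_7 = 71/64·E_6 + (9/8)²·V_6 = 101342082333087/4398046511104;  E_7 = 4782969/2097152
V_8 = 71/64·E_7 + (9/8)²·V_7 = 8920882192284495/281474976710656;  E_8 = 43046721/16777216


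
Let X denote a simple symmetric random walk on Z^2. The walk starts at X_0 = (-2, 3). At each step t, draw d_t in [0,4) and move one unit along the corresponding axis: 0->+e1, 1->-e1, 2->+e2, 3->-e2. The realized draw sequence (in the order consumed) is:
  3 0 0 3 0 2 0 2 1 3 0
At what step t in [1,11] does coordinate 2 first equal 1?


4

t=0: X=(-2, 3), d=3 → -e2, X_1=(-2, 2)
t=1: X=(-2, 2), d=0 → +e1, X_2=(-1, 2)
t=2: X=(-1, 2), d=0 → +e1, X_3=(0, 2)
t=3: X=(0, 2), d=3 → -e2, X_4=(0, 1)
t=4: X=(0, 1), d=0 → +e1, X_5=(1, 1)
t=5: X=(1, 1), d=2 → +e2, X_6=(1, 2)
t=6: X=(1, 2), d=0 → +e1, X_7=(2, 2)
t=7: X=(2, 2), d=2 → +e2, X_8=(2, 3)
t=8: X=(2, 3), d=1 → -e1, X_9=(1, 3)
t=9: X=(1, 3), d=3 → -e2, X_10=(1, 2)
t=10: X=(1, 2), d=0 → +e1, X_11=(2, 2)


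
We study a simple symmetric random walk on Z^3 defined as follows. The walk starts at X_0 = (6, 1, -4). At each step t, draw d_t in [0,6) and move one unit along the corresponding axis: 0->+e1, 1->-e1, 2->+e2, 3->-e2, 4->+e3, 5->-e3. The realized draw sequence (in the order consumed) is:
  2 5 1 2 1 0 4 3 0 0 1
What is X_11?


t=0: X=(6, 1, -4), d=2 → +e2, X_1=(6, 2, -4)
t=1: X=(6, 2, -4), d=5 → -e3, X_2=(6, 2, -5)
t=2: X=(6, 2, -5), d=1 → -e1, X_3=(5, 2, -5)
t=3: X=(5, 2, -5), d=2 → +e2, X_4=(5, 3, -5)
t=4: X=(5, 3, -5), d=1 → -e1, X_5=(4, 3, -5)
t=5: X=(4, 3, -5), d=0 → +e1, X_6=(5, 3, -5)
t=6: X=(5, 3, -5), d=4 → +e3, X_7=(5, 3, -4)
t=7: X=(5, 3, -4), d=3 → -e2, X_8=(5, 2, -4)
t=8: X=(5, 2, -4), d=0 → +e1, X_9=(6, 2, -4)
t=9: X=(6, 2, -4), d=0 → +e1, X_10=(7, 2, -4)
t=10: X=(7, 2, -4), d=1 → -e1, X_11=(6, 2, -4)

(6, 2, -4)


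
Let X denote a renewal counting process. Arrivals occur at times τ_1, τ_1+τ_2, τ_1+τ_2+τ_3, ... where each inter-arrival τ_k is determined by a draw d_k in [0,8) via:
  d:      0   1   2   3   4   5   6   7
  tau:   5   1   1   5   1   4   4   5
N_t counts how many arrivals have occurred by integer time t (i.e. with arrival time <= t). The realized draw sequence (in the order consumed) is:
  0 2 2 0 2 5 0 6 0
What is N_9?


3

draw d_1=0: τ_1=5, arrival time A_1=5
draw d_2=2: τ_2=1, arrival time A_2=6
draw d_3=2: τ_3=1, arrival time A_3=7
draw d_4=0: τ_4=5, arrival time A_4=12
draw d_5=2: τ_5=1, arrival time A_5=13
draw d_6=5: τ_6=4, arrival time A_6=17
draw d_7=0: τ_7=5, arrival time A_7=22
draw d_8=6: τ_8=4, arrival time A_8=26
draw d_9=0: τ_9=5, arrival time A_9=31
N_t over t=0..9: 0:0 1:0 2:0 3:0 4:0 5:1 6:2 7:3 8:3 9:3


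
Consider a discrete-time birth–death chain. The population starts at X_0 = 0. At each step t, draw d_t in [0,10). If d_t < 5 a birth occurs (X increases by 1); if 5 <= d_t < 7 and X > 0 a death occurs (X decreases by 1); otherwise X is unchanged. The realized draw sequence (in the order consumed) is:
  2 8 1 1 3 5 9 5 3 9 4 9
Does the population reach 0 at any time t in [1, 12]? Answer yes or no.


t=0: X=0, d=2 → birth, X_1=1
t=1: X=1, d=8 → hold, X_2=1
t=2: X=1, d=1 → birth, X_3=2
t=3: X=2, d=1 → birth, X_4=3
t=4: X=3, d=3 → birth, X_5=4
t=5: X=4, d=5 → death, X_6=3
t=6: X=3, d=9 → hold, X_7=3
t=7: X=3, d=5 → death, X_8=2
t=8: X=2, d=3 → birth, X_9=3
t=9: X=3, d=9 → hold, X_10=3
t=10: X=3, d=4 → birth, X_11=4
t=11: X=4, d=9 → hold, X_12=4

no


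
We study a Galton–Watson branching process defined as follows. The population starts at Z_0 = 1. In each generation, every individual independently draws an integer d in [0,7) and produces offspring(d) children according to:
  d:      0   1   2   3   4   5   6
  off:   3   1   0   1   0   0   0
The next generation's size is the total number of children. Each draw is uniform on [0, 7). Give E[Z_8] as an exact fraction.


390625/5764801

Outcome values over d=0..6: [3, 1, 0, 1, 0, 0, 0]
Σy = 5, Σy² = 11, M = 7
μ = 5/7 = 5/7,  σ² = 11/7 − (5/7)² = 52/49
E[Z_0] = 1
E[Z_1] = 5/7·E[Z_0] = 5/7
E[Z_2] = 5/7·E[Z_1] = 25/49
E[Z_3] = 5/7·E[Z_2] = 125/343
E[Z_4] = 5/7·E[Z_3] = 625/2401
E[Z_5] = 5/7·E[Z_4] = 3125/16807
E[Z_6] = 5/7·E[Z_5] = 15625/117649
E[Z_7] = 5/7·E[Z_6] = 78125/823543
E[Z_8] = 5/7·E[Z_7] = 390625/5764801


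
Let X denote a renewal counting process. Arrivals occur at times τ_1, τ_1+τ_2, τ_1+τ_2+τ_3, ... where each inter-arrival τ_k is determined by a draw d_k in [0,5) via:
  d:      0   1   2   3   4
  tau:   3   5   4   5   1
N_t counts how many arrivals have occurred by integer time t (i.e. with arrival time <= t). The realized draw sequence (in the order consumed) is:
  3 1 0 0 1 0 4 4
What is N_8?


1

draw d_1=3: τ_1=5, arrival time A_1=5
draw d_2=1: τ_2=5, arrival time A_2=10
draw d_3=0: τ_3=3, arrival time A_3=13
draw d_4=0: τ_4=3, arrival time A_4=16
draw d_5=1: τ_5=5, arrival time A_5=21
draw d_6=0: τ_6=3, arrival time A_6=24
draw d_7=4: τ_7=1, arrival time A_7=25
draw d_8=4: τ_8=1, arrival time A_8=26
N_t over t=0..8: 0:0 1:0 2:0 3:0 4:0 5:1 6:1 7:1 8:1


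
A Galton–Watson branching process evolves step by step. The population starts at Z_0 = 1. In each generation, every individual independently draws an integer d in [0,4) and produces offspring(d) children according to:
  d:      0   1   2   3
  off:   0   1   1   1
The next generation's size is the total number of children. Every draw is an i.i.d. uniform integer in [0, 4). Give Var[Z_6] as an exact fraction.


Outcome values over d=0..3: [0, 1, 1, 1]
Σy = 3, Σy² = 3, M = 4
μ = 3/4 = 3/4,  σ² = 3/4 − (3/4)² = 3/16
V_0 = 0, E_0 = 1
V_1 = 3/16·E_0 + (3/4)²·V_0 = 3/16;  E_1 = 3/4
V_2 = 3/16·E_1 + (3/4)²·V_1 = 63/256;  E_2 = 9/16
V_3 = 3/16·E_2 + (3/4)²·V_2 = 999/4096;  E_3 = 27/64
V_4 = 3/16·E_3 + (3/4)²·V_3 = 14175/65536;  E_4 = 81/256
V_5 = 3/16·E_4 + (3/4)²·V_4 = 189783/1048576;  E_5 = 243/1024
V_6 = 3/16·E_5 + (3/4)²·V_5 = 2454543/16777216;  E_6 = 729/4096

2454543/16777216


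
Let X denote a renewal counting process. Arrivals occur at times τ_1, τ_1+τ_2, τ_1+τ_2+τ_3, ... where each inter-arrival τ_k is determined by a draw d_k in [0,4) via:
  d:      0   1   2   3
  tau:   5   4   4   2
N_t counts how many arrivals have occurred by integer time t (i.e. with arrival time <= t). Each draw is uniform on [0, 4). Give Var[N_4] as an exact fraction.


Inter-arrival values over d=0..3: [5, 4, 4, 2]
Each d has probability 1/4, so the pmf of τ is: f(2) = 1/4, f(4) = 1/2, f(5) = 1/4
Let p_n(j) = P(N_n = j), with p_0 = [1]. Condition on τ_1: p_n(0) = P(τ > n), and for j >= 1, p_n(j) = Σ_{k<=n} f(k)·p_{n−k}(j−1)
p_1 = [1]  (j = 0)
p_2 = [3/4, 1/4]  (j = 0..1)
p_3 = [3/4, 1/4]  (j = 0..1)
p_4 = [1/4, 11/16, 1/16]  (j = 0..2)
E[N_4] = Σ j·p_4(j) = 13/16;  E[N_4²] = Σ j²·p_4(j) = 15/16
Var[N_4] = 15/16 − (13/16)² = 71/256

71/256


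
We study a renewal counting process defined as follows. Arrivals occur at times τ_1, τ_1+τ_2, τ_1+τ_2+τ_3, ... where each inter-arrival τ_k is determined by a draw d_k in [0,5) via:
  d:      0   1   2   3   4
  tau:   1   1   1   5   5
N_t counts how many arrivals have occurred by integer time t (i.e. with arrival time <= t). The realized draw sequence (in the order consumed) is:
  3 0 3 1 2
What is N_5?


1

draw d_1=3: τ_1=5, arrival time A_1=5
draw d_2=0: τ_2=1, arrival time A_2=6
draw d_3=3: τ_3=5, arrival time A_3=11
draw d_4=1: τ_4=1, arrival time A_4=12
draw d_5=2: τ_5=1, arrival time A_5=13
N_t over t=0..5: 0:0 1:0 2:0 3:0 4:0 5:1


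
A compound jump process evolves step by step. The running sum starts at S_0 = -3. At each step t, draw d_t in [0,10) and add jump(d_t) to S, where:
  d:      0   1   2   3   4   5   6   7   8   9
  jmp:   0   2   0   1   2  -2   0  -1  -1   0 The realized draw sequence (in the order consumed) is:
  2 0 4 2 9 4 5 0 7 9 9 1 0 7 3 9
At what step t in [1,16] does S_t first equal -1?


3

t=0: S=-3, d=2, jump=0, S_1=-3
t=1: S=-3, d=0, jump=0, S_2=-3
t=2: S=-3, d=4, jump=2, S_3=-1
t=3: S=-1, d=2, jump=0, S_4=-1
t=4: S=-1, d=9, jump=0, S_5=-1
t=5: S=-1, d=4, jump=2, S_6=1
t=6: S=1, d=5, jump=-2, S_7=-1
t=7: S=-1, d=0, jump=0, S_8=-1
t=8: S=-1, d=7, jump=-1, S_9=-2
t=9: S=-2, d=9, jump=0, S_10=-2
t=10: S=-2, d=9, jump=0, S_11=-2
t=11: S=-2, d=1, jump=2, S_12=0
t=12: S=0, d=0, jump=0, S_13=0
t=13: S=0, d=7, jump=-1, S_14=-1
t=14: S=-1, d=3, jump=1, S_15=0
t=15: S=0, d=9, jump=0, S_16=0


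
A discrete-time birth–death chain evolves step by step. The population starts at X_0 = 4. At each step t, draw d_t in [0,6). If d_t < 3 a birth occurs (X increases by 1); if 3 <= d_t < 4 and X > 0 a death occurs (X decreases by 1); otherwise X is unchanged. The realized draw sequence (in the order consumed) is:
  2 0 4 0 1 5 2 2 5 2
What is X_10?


t=0: X=4, d=2 → birth, X_1=5
t=1: X=5, d=0 → birth, X_2=6
t=2: X=6, d=4 → hold, X_3=6
t=3: X=6, d=0 → birth, X_4=7
t=4: X=7, d=1 → birth, X_5=8
t=5: X=8, d=5 → hold, X_6=8
t=6: X=8, d=2 → birth, X_7=9
t=7: X=9, d=2 → birth, X_8=10
t=8: X=10, d=5 → hold, X_9=10
t=9: X=10, d=2 → birth, X_10=11

11


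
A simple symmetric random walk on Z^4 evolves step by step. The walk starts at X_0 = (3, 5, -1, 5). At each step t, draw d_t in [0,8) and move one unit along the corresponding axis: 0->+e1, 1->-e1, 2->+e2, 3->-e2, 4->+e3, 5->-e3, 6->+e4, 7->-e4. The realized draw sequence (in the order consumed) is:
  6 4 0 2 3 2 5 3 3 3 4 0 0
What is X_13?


(6, 3, 0, 6)

t=0: X=(3, 5, -1, 5), d=6 → +e4, X_1=(3, 5, -1, 6)
t=1: X=(3, 5, -1, 6), d=4 → +e3, X_2=(3, 5, 0, 6)
t=2: X=(3, 5, 0, 6), d=0 → +e1, X_3=(4, 5, 0, 6)
t=3: X=(4, 5, 0, 6), d=2 → +e2, X_4=(4, 6, 0, 6)
t=4: X=(4, 6, 0, 6), d=3 → -e2, X_5=(4, 5, 0, 6)
t=5: X=(4, 5, 0, 6), d=2 → +e2, X_6=(4, 6, 0, 6)
t=6: X=(4, 6, 0, 6), d=5 → -e3, X_7=(4, 6, -1, 6)
t=7: X=(4, 6, -1, 6), d=3 → -e2, X_8=(4, 5, -1, 6)
t=8: X=(4, 5, -1, 6), d=3 → -e2, X_9=(4, 4, -1, 6)
t=9: X=(4, 4, -1, 6), d=3 → -e2, X_10=(4, 3, -1, 6)
t=10: X=(4, 3, -1, 6), d=4 → +e3, X_11=(4, 3, 0, 6)
t=11: X=(4, 3, 0, 6), d=0 → +e1, X_12=(5, 3, 0, 6)
t=12: X=(5, 3, 0, 6), d=0 → +e1, X_13=(6, 3, 0, 6)


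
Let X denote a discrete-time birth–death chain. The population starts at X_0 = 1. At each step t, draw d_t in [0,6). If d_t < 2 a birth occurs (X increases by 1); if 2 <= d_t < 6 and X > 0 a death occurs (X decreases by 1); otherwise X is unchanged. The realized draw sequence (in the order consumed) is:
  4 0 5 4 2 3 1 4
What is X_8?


0

t=0: X=1, d=4 → death, X_1=0
t=1: X=0, d=0 → birth, X_2=1
t=2: X=1, d=5 → death, X_3=0
t=3: X=0, d=4 → hold, X_4=0
t=4: X=0, d=2 → hold, X_5=0
t=5: X=0, d=3 → hold, X_6=0
t=6: X=0, d=1 → birth, X_7=1
t=7: X=1, d=4 → death, X_8=0


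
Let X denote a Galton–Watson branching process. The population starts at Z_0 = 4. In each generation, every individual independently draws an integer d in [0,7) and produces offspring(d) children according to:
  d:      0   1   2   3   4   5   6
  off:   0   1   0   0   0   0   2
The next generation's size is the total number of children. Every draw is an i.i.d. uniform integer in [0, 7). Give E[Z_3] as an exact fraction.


Outcome values over d=0..6: [0, 1, 0, 0, 0, 0, 2]
Σy = 3, Σy² = 5, M = 7
μ = 3/7 = 3/7,  σ² = 5/7 − (3/7)² = 26/49
E[Z_0] = 4
E[Z_1] = 3/7·E[Z_0] = 12/7
E[Z_2] = 3/7·E[Z_1] = 36/49
E[Z_3] = 3/7·E[Z_2] = 108/343

108/343


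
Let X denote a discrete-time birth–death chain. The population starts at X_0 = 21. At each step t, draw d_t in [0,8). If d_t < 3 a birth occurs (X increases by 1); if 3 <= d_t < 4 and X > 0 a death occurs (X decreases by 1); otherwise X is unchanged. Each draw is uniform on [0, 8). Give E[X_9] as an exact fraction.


93/4

X can drop by at most 1 per step and X_0 = 21 > T = 9, so X_t >= 21 − t >= 12 > 0 for every t <= 9: the floor at 0 (the 'and X > 0' condition) never binds. Hence X_9 = X_0 + Σ_{t<9} Y_t with i.i.d. increments Y_t = y(d_t) ∈ {+1, −1, 0}.
Outcome values over d=0..7: [1, 1, 1, -1, 0, 0, 0, 0]
Σy = 2, Σy² = 4, M = 8
μ = 2/8 = 1/4,  σ² = 4/8 − (1/4)² = 7/16
E[X_9] = 21 + 9·(1/4) = 93/4


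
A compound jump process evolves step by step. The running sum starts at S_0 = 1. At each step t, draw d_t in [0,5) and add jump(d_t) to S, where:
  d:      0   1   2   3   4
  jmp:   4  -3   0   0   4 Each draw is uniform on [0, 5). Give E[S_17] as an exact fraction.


18

Outcome values over d=0..4: [4, -3, 0, 0, 4]
Σy = 5, Σy² = 41, M = 5
μ = 5/5 = 1,  σ² = 41/5 − (1)² = 36/5
E[S_17] = 1 + 17·(1) = 18


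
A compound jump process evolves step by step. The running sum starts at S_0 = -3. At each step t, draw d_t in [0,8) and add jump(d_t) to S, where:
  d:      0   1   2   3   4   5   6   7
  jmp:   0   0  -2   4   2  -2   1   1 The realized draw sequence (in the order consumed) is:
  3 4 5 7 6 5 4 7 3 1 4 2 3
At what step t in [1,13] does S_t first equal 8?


9

t=0: S=-3, d=3, jump=4, S_1=1
t=1: S=1, d=4, jump=2, S_2=3
t=2: S=3, d=5, jump=-2, S_3=1
t=3: S=1, d=7, jump=1, S_4=2
t=4: S=2, d=6, jump=1, S_5=3
t=5: S=3, d=5, jump=-2, S_6=1
t=6: S=1, d=4, jump=2, S_7=3
t=7: S=3, d=7, jump=1, S_8=4
t=8: S=4, d=3, jump=4, S_9=8
t=9: S=8, d=1, jump=0, S_10=8
t=10: S=8, d=4, jump=2, S_11=10
t=11: S=10, d=2, jump=-2, S_12=8
t=12: S=8, d=3, jump=4, S_13=12


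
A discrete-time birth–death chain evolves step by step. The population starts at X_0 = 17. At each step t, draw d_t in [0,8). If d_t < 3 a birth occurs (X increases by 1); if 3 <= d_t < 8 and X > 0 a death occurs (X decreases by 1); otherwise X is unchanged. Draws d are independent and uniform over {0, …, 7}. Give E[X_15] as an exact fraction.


53/4

X can drop by at most 1 per step and X_0 = 17 > T = 15, so X_t >= 17 − t >= 2 > 0 for every t <= 15: the floor at 0 (the 'and X > 0' condition) never binds. Hence X_15 = X_0 + Σ_{t<15} Y_t with i.i.d. increments Y_t = y(d_t) ∈ {+1, −1, 0}.
Outcome values over d=0..7: [1, 1, 1, -1, -1, -1, -1, -1]
Σy = -2, Σy² = 8, M = 8
μ = -2/8 = -1/4,  σ² = 8/8 − (-1/4)² = 15/16
E[X_15] = 17 + 15·(-1/4) = 53/4


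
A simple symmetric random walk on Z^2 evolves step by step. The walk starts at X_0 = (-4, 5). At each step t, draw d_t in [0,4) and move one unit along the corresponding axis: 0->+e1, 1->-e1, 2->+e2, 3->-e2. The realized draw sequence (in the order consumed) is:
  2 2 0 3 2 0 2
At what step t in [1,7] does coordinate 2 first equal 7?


2

t=0: X=(-4, 5), d=2 → +e2, X_1=(-4, 6)
t=1: X=(-4, 6), d=2 → +e2, X_2=(-4, 7)
t=2: X=(-4, 7), d=0 → +e1, X_3=(-3, 7)
t=3: X=(-3, 7), d=3 → -e2, X_4=(-3, 6)
t=4: X=(-3, 6), d=2 → +e2, X_5=(-3, 7)
t=5: X=(-3, 7), d=0 → +e1, X_6=(-2, 7)
t=6: X=(-2, 7), d=2 → +e2, X_7=(-2, 8)


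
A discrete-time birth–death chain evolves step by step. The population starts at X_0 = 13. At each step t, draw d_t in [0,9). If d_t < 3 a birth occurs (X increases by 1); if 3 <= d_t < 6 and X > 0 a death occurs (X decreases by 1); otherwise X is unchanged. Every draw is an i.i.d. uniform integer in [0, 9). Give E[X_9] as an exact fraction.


13

X can drop by at most 1 per step and X_0 = 13 > T = 9, so X_t >= 13 − t >= 4 > 0 for every t <= 9: the floor at 0 (the 'and X > 0' condition) never binds. Hence X_9 = X_0 + Σ_{t<9} Y_t with i.i.d. increments Y_t = y(d_t) ∈ {+1, −1, 0}.
Outcome values over d=0..8: [1, 1, 1, -1, -1, -1, 0, 0, 0]
Σy = 0, Σy² = 6, M = 9
μ = 0/9 = 0,  σ² = 6/9 − (0)² = 2/3
E[X_9] = 13 + 9·(0) = 13


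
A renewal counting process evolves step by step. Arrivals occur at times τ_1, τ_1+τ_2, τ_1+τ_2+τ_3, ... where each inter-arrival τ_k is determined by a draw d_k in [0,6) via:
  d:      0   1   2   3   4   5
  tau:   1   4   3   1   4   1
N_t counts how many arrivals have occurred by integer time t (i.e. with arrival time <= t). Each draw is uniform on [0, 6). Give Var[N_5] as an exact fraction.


Inter-arrival values over d=0..5: [1, 4, 3, 1, 4, 1]
Each d has probability 1/6, so the pmf of τ is: f(1) = 1/2, f(3) = 1/6, f(4) = 1/3
Let p_n(j) = P(N_n = j), with p_0 = [1]. Condition on τ_1: p_n(0) = P(τ > n), and for j >= 1, p_n(j) = Σ_{k<=n} f(k)·p_{n−k}(j−1)
p_1 = [1/2, 1/2]  (j = 0..1)
p_2 = [1/2, 1/4, 1/4]  (j = 0..2)
p_3 = [1/3, 5/12, 1/8, 1/8]  (j = 0..3)
p_4 = [0, 7/12, 7/24, 1/16, 1/16]  (j = 0..4)
p_5 = [0, 1/4, 1/2, 3/16, 1/32, 1/32]  (j = 0..5)
E[N_5] = Σ j·p_5(j) = 67/32;  E[N_5²] = Σ j²·p_5(j) = 167/32
Var[N_5] = 167/32 − (67/32)² = 855/1024

855/1024


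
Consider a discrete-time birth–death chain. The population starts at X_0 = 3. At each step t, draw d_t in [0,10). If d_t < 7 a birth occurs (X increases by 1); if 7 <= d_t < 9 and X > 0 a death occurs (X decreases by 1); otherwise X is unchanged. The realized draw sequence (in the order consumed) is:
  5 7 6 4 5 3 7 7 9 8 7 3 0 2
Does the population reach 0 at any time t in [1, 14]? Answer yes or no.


t=0: X=3, d=5 → birth, X_1=4
t=1: X=4, d=7 → death, X_2=3
t=2: X=3, d=6 → birth, X_3=4
t=3: X=4, d=4 → birth, X_4=5
t=4: X=5, d=5 → birth, X_5=6
t=5: X=6, d=3 → birth, X_6=7
t=6: X=7, d=7 → death, X_7=6
t=7: X=6, d=7 → death, X_8=5
t=8: X=5, d=9 → hold, X_9=5
t=9: X=5, d=8 → death, X_10=4
t=10: X=4, d=7 → death, X_11=3
t=11: X=3, d=3 → birth, X_12=4
t=12: X=4, d=0 → birth, X_13=5
t=13: X=5, d=2 → birth, X_14=6

no


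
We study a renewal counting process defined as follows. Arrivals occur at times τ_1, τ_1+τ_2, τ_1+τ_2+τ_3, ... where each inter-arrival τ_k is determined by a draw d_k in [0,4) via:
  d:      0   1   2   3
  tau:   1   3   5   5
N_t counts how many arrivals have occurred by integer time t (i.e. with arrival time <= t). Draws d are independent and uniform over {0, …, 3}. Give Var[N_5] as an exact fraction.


Inter-arrival values over d=0..3: [1, 3, 5, 5]
Each d has probability 1/4, so the pmf of τ is: f(1) = 1/4, f(3) = 1/4, f(5) = 1/2
Let p_n(j) = P(N_n = j), with p_0 = [1]. Condition on τ_1: p_n(0) = P(τ > n), and for j >= 1, p_n(j) = Σ_{k<=n} f(k)·p_{n−k}(j−1)
p_1 = [3/4, 1/4]  (j = 0..1)
p_2 = [3/4, 3/16, 1/16]  (j = 0..2)
p_3 = [1/2, 7/16, 3/64, 1/64]  (j = 0..3)
p_4 = [1/2, 5/16, 11/64, 3/256, 1/256]  (j = 0..4)
p_5 = [0, 13/16, 1/8, 15/256, 3/1024, 1/1024]  (j = 0..5)
E[N_5] = Σ j·p_5(j) = 1285/1024;  E[N_5²] = Σ j²·p_5(j) = 1957/1024
Var[N_5] = 1957/1024 − (1285/1024)² = 352743/1048576

352743/1048576


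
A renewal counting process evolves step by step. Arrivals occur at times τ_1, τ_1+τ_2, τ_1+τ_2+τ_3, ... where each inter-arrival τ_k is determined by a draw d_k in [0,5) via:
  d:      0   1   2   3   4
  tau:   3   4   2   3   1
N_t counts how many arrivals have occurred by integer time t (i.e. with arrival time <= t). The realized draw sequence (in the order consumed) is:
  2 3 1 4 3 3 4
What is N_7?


draw d_1=2: τ_1=2, arrival time A_1=2
draw d_2=3: τ_2=3, arrival time A_2=5
draw d_3=1: τ_3=4, arrival time A_3=9
draw d_4=4: τ_4=1, arrival time A_4=10
draw d_5=3: τ_5=3, arrival time A_5=13
draw d_6=3: τ_6=3, arrival time A_6=16
draw d_7=4: τ_7=1, arrival time A_7=17
N_t over t=0..7: 0:0 1:0 2:1 3:1 4:1 5:2 6:2 7:2

2


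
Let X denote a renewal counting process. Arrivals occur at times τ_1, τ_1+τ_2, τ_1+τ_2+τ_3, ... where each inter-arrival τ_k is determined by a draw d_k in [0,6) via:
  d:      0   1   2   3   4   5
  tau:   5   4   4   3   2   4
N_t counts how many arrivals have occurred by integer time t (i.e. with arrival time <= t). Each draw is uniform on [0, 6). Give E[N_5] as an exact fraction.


Inter-arrival values over d=0..5: [5, 4, 4, 3, 2, 4]
Each d has probability 1/6, so the pmf of τ is: f(2) = 1/6, f(3) = 1/6, f(4) = 1/2, f(5) = 1/6
Renewal equation for m(n) = E[N_n]: condition on τ_1 = k (if k <= n, one arrival plus a fresh copy on the remaining n−k steps): m(n) = F(n) + Σ_{k<=n} f(k)·m(n−k), where F(n) = P(τ <= n) and m(0) = 0
m(1) = F(1) = 0
m(2) = F(2) = 1/6
m(3) = F(3) = 1/3
m(4) = F(4) + f(2)·m(2) = 5/6 + 1/6·1/6 = 31/36
m(5) = F(5) + f(2)·m(3) + f(3)·m(2) = 1 + 1/6·1/3 + 1/6·1/6 = 13/12
E[N_5] = m(5) = 13/12

13/12


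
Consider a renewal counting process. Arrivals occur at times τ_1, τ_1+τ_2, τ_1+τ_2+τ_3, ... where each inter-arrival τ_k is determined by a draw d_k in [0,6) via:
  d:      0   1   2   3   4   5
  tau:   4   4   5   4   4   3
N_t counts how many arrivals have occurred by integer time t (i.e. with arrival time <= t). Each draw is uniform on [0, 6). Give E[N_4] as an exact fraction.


Inter-arrival values over d=0..5: [4, 4, 5, 4, 4, 3]
Each d has probability 1/6, so the pmf of τ is: f(3) = 1/6, f(4) = 2/3, f(5) = 1/6
Renewal equation for m(n) = E[N_n]: condition on τ_1 = k (if k <= n, one arrival plus a fresh copy on the remaining n−k steps): m(n) = F(n) + Σ_{k<=n} f(k)·m(n−k), where F(n) = P(τ <= n) and m(0) = 0
m(1) = F(1) = 0
m(2) = F(2) = 0
m(3) = F(3) = 1/6
m(4) = F(4) = 5/6
E[N_4] = m(4) = 5/6

5/6


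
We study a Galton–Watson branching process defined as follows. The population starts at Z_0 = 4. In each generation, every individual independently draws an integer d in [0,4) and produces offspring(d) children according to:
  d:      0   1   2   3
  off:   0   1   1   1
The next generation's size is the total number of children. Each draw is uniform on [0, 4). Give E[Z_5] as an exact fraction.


243/256

Outcome values over d=0..3: [0, 1, 1, 1]
Σy = 3, Σy² = 3, M = 4
μ = 3/4 = 3/4,  σ² = 3/4 − (3/4)² = 3/16
E[Z_0] = 4
E[Z_1] = 3/4·E[Z_0] = 3
E[Z_2] = 3/4·E[Z_1] = 9/4
E[Z_3] = 3/4·E[Z_2] = 27/16
E[Z_4] = 3/4·E[Z_3] = 81/64
E[Z_5] = 3/4·E[Z_4] = 243/256


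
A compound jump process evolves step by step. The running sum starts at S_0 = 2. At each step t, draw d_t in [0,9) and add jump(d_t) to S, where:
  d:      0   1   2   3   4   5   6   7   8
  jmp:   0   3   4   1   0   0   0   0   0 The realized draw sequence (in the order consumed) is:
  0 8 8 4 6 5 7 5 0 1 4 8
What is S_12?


t=0: S=2, d=0, jump=0, S_1=2
t=1: S=2, d=8, jump=0, S_2=2
t=2: S=2, d=8, jump=0, S_3=2
t=3: S=2, d=4, jump=0, S_4=2
t=4: S=2, d=6, jump=0, S_5=2
t=5: S=2, d=5, jump=0, S_6=2
t=6: S=2, d=7, jump=0, S_7=2
t=7: S=2, d=5, jump=0, S_8=2
t=8: S=2, d=0, jump=0, S_9=2
t=9: S=2, d=1, jump=3, S_10=5
t=10: S=5, d=4, jump=0, S_11=5
t=11: S=5, d=8, jump=0, S_12=5

5


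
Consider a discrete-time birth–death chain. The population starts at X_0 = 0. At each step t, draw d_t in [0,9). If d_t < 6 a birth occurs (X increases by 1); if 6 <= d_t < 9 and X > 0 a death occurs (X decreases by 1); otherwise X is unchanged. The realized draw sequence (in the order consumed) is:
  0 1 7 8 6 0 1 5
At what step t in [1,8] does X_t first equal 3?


t=0: X=0, d=0 → birth, X_1=1
t=1: X=1, d=1 → birth, X_2=2
t=2: X=2, d=7 → death, X_3=1
t=3: X=1, d=8 → death, X_4=0
t=4: X=0, d=6 → hold, X_5=0
t=5: X=0, d=0 → birth, X_6=1
t=6: X=1, d=1 → birth, X_7=2
t=7: X=2, d=5 → birth, X_8=3

8


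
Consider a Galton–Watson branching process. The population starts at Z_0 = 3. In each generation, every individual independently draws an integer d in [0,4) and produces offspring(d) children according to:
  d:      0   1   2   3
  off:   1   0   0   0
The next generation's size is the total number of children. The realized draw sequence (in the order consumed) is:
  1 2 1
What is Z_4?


gen 0: Z_0=3, draws=[1, 2, 1], offspring=[0, 0, 0], Z_1=0
gen 1: Z_1=0, draws=[], offspring=[], Z_2=0
gen 2: Z_2=0, draws=[], offspring=[], Z_3=0
gen 3: Z_3=0, draws=[], offspring=[], Z_4=0

0


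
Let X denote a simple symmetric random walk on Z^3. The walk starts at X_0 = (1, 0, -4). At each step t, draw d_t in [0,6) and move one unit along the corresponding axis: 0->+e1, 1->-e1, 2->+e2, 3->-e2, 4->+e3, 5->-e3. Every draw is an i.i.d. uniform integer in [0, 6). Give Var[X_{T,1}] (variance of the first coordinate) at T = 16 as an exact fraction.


Outcome values over d=0..5: [1, -1, 0, 0, 0, 0]
Σy = 0, Σy² = 2, M = 6
μ = 0/6 = 0,  σ² = 2/6 − (0)² = 1/3
Independent increments: Var[X_16] = 16·σ² = 16·(1/3) = 16/3

16/3


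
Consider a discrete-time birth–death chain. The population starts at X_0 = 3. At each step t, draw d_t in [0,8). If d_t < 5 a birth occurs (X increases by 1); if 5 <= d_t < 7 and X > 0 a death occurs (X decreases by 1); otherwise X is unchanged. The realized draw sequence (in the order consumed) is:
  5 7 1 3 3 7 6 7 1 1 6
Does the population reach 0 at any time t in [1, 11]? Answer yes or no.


t=0: X=3, d=5 → death, X_1=2
t=1: X=2, d=7 → hold, X_2=2
t=2: X=2, d=1 → birth, X_3=3
t=3: X=3, d=3 → birth, X_4=4
t=4: X=4, d=3 → birth, X_5=5
t=5: X=5, d=7 → hold, X_6=5
t=6: X=5, d=6 → death, X_7=4
t=7: X=4, d=7 → hold, X_8=4
t=8: X=4, d=1 → birth, X_9=5
t=9: X=5, d=1 → birth, X_10=6
t=10: X=6, d=6 → death, X_11=5

no


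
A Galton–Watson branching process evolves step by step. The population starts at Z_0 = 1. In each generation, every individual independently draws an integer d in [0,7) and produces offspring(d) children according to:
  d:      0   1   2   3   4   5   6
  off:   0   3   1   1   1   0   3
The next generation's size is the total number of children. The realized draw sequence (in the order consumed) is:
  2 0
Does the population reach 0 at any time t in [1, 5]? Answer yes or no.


gen 0: Z_0=1, draws=[2], offspring=[1], Z_1=1
gen 1: Z_1=1, draws=[0], offspring=[0], Z_2=0
gen 2: Z_2=0, draws=[], offspring=[], Z_3=0
gen 3: Z_3=0, draws=[], offspring=[], Z_4=0
gen 4: Z_4=0, draws=[], offspring=[], Z_5=0

yes


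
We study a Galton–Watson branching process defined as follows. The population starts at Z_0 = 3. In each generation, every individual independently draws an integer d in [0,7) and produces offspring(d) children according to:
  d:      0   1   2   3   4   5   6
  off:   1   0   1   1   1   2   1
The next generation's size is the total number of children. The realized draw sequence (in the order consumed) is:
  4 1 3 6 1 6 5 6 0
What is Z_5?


gen 0: Z_0=3, draws=[4, 1, 3], offspring=[1, 0, 1], Z_1=2
gen 1: Z_1=2, draws=[6, 1], offspring=[1, 0], Z_2=1
gen 2: Z_2=1, draws=[6], offspring=[1], Z_3=1
gen 3: Z_3=1, draws=[5], offspring=[2], Z_4=2
gen 4: Z_4=2, draws=[6, 0], offspring=[1, 1], Z_5=2

2


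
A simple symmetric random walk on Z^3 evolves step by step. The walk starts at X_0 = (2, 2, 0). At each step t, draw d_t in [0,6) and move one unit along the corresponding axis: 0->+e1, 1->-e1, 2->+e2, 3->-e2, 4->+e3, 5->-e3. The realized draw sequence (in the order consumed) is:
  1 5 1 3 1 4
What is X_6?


t=0: X=(2, 2, 0), d=1 → -e1, X_1=(1, 2, 0)
t=1: X=(1, 2, 0), d=5 → -e3, X_2=(1, 2, -1)
t=2: X=(1, 2, -1), d=1 → -e1, X_3=(0, 2, -1)
t=3: X=(0, 2, -1), d=3 → -e2, X_4=(0, 1, -1)
t=4: X=(0, 1, -1), d=1 → -e1, X_5=(-1, 1, -1)
t=5: X=(-1, 1, -1), d=4 → +e3, X_6=(-1, 1, 0)

(-1, 1, 0)


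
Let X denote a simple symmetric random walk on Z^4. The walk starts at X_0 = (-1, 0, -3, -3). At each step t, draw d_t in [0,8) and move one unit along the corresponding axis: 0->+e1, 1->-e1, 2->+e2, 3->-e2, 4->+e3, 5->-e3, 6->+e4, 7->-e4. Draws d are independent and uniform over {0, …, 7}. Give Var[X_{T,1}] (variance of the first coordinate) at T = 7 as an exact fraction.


Outcome values over d=0..7: [1, -1, 0, 0, 0, 0, 0, 0]
Σy = 0, Σy² = 2, M = 8
μ = 0/8 = 0,  σ² = 2/8 − (0)² = 1/4
Independent increments: Var[X_7] = 7·σ² = 7·(1/4) = 7/4

7/4


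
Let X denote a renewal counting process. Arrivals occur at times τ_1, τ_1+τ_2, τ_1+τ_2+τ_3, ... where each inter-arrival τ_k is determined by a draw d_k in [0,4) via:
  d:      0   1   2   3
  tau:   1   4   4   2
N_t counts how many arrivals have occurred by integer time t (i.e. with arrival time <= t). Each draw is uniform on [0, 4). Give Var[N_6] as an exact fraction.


Inter-arrival values over d=0..3: [1, 4, 4, 2]
Each d has probability 1/4, so the pmf of τ is: f(1) = 1/4, f(2) = 1/4, f(4) = 1/2
Let p_n(j) = P(N_n = j), with p_0 = [1]. Condition on τ_1: p_n(0) = P(τ > n), and for j >= 1, p_n(j) = Σ_{k<=n} f(k)·p_{n−k}(j−1)
p_1 = [3/4, 1/4]  (j = 0..1)
p_2 = [1/2, 7/16, 1/16]  (j = 0..2)
p_3 = [1/2, 5/16, 11/64, 1/64]  (j = 0..3)
p_4 = [0, 3/4, 3/16, 15/256, 1/256]  (j = 0..4)
p_5 = [0, 1/2, 25/64, 23/256, 19/1024, 1/1024]  (j = 0..5)
p_6 = [0, 1/4, 17/32, 45/256, 19/512, 23/4096, 1/4096]  (j = 0..6)
E[N_6] = Σ j·p_6(j) = 8265/4096;  E[N_6²] = Σ j²·p_6(j) = 19251/4096
Var[N_6] = 19251/4096 − (8265/4096)² = 10541871/16777216

10541871/16777216


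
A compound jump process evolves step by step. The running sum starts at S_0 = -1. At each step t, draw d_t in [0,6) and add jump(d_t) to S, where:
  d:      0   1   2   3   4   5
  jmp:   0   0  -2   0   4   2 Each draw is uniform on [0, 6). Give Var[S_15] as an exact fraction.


Outcome values over d=0..5: [0, 0, -2, 0, 4, 2]
Σy = 4, Σy² = 24, M = 6
μ = 4/6 = 2/3,  σ² = 24/6 − (2/3)² = 32/9
Independent increments: Var[S_15] = 15·σ² = 15·(32/9) = 160/3

160/3


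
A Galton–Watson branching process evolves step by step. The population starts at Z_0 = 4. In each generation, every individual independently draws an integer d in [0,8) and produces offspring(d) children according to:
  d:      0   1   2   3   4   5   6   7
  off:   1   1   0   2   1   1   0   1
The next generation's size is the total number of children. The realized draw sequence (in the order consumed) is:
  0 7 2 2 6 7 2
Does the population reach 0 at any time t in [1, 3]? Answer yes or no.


yes

gen 0: Z_0=4, draws=[0, 7, 2, 2], offspring=[1, 1, 0, 0], Z_1=2
gen 1: Z_1=2, draws=[6, 7], offspring=[0, 1], Z_2=1
gen 2: Z_2=1, draws=[2], offspring=[0], Z_3=0


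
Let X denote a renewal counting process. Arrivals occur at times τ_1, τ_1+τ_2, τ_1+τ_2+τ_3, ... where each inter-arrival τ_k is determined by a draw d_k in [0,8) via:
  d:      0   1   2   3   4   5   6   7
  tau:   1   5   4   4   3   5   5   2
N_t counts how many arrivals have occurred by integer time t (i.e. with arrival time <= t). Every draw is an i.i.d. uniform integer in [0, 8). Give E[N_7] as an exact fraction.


Inter-arrival values over d=0..7: [1, 5, 4, 4, 3, 5, 5, 2]
Each d has probability 1/8, so the pmf of τ is: f(1) = 1/8, f(2) = 1/8, f(3) = 1/8, f(4) = 1/4, f(5) = 3/8
Renewal equation for m(n) = E[N_n]: condition on τ_1 = k (if k <= n, one arrival plus a fresh copy on the remaining n−k steps): m(n) = F(n) + Σ_{k<=n} f(k)·m(n−k), where F(n) = P(τ <= n) and m(0) = 0
m(1) = F(1) = 1/8
m(2) = F(2) + f(1)·m(1) = 1/4 + 1/8·1/8 = 17/64
m(3) = F(3) + f(1)·m(2) + f(2)·m(1) = 3/8 + 1/8·17/64 + 1/8·1/8 = 217/512
m(4) = F(4) + f(1)·m(3) + f(2)·m(2) + f(3)·m(1) = 5/8 + 1/8·217/512 + 1/8·17/64 + 1/8·1/8 = 2977/4096
m(5) = F(5) + f(1)·m(4) + f(2)·m(3) + f(3)·m(2) + f(4)·m(1) = 1 + 1/8·2977/4096 + 1/8·217/512 + 1/8·17/64 + 1/4·1/8 = 39593/32768
m(6) = F(6) + f(1)·m(5) + f(2)·m(4) + f(3)·m(3) + f(4)·m(2) + f(5)·m(1) = 1 + 1/8·39593/32768 + 1/8·2977/4096 + 1/8·217/512 + 1/4·17/64 + 3/8·1/8 = 369137/262144
m(7) = F(7) + f(1)·m(6) + f(2)·m(5) + f(3)·m(4) + f(4)·m(3) + f(5)·m(2) = 1 + 1/8·369137/262144 + 1/8·39593/32768 + 1/8·2977/4096 + 1/4·217/512 + 3/8·17/64 = 3404665/2097152
E[N_7] = m(7) = 3404665/2097152

3404665/2097152


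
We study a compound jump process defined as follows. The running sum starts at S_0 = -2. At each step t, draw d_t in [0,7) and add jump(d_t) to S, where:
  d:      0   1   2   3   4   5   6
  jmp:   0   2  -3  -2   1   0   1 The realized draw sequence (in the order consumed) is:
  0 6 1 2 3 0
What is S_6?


-4

t=0: S=-2, d=0, jump=0, S_1=-2
t=1: S=-2, d=6, jump=1, S_2=-1
t=2: S=-1, d=1, jump=2, S_3=1
t=3: S=1, d=2, jump=-3, S_4=-2
t=4: S=-2, d=3, jump=-2, S_5=-4
t=5: S=-4, d=0, jump=0, S_6=-4


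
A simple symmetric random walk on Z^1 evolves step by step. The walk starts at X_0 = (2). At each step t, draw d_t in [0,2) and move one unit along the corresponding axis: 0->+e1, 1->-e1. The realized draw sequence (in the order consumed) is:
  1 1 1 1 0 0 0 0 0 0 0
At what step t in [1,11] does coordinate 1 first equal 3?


t=0: X=(2), d=1 → -e1, X_1=(1)
t=1: X=(1), d=1 → -e1, X_2=(0)
t=2: X=(0), d=1 → -e1, X_3=(-1)
t=3: X=(-1), d=1 → -e1, X_4=(-2)
t=4: X=(-2), d=0 → +e1, X_5=(-1)
t=5: X=(-1), d=0 → +e1, X_6=(0)
t=6: X=(0), d=0 → +e1, X_7=(1)
t=7: X=(1), d=0 → +e1, X_8=(2)
t=8: X=(2), d=0 → +e1, X_9=(3)
t=9: X=(3), d=0 → +e1, X_10=(4)
t=10: X=(4), d=0 → +e1, X_11=(5)

9


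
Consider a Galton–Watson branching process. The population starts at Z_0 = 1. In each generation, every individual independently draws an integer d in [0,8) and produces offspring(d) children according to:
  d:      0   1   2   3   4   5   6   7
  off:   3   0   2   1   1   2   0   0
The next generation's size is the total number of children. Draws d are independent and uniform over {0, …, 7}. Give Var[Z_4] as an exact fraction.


127585935/16777216

Outcome values over d=0..7: [3, 0, 2, 1, 1, 2, 0, 0]
Σy = 9, Σy² = 19, M = 8
μ = 9/8 = 9/8,  σ² = 19/8 − (9/8)² = 71/64
V_0 = 0, E_0 = 1
V_1 = 71/64·E_0 + (9/8)²·V_0 = 71/64;  E_1 = 9/8
V_2 = 71/64·E_1 + (9/8)²·V_1 = 10863/4096;  E_2 = 81/64
V_3 = 71/64·E_2 + (9/8)²·V_2 = 1247967/262144;  E_3 = 729/512
V_4 = 71/64·E_3 + (9/8)²·V_3 = 127585935/16777216;  E_4 = 6561/4096


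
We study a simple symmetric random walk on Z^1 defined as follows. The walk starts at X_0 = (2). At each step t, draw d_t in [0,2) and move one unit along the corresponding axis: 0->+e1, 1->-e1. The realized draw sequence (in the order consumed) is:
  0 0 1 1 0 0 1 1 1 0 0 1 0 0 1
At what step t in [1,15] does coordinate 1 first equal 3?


1

t=0: X=(2), d=0 → +e1, X_1=(3)
t=1: X=(3), d=0 → +e1, X_2=(4)
t=2: X=(4), d=1 → -e1, X_3=(3)
t=3: X=(3), d=1 → -e1, X_4=(2)
t=4: X=(2), d=0 → +e1, X_5=(3)
t=5: X=(3), d=0 → +e1, X_6=(4)
t=6: X=(4), d=1 → -e1, X_7=(3)
t=7: X=(3), d=1 → -e1, X_8=(2)
t=8: X=(2), d=1 → -e1, X_9=(1)
t=9: X=(1), d=0 → +e1, X_10=(2)
t=10: X=(2), d=0 → +e1, X_11=(3)
t=11: X=(3), d=1 → -e1, X_12=(2)
t=12: X=(2), d=0 → +e1, X_13=(3)
t=13: X=(3), d=0 → +e1, X_14=(4)
t=14: X=(4), d=1 → -e1, X_15=(3)
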